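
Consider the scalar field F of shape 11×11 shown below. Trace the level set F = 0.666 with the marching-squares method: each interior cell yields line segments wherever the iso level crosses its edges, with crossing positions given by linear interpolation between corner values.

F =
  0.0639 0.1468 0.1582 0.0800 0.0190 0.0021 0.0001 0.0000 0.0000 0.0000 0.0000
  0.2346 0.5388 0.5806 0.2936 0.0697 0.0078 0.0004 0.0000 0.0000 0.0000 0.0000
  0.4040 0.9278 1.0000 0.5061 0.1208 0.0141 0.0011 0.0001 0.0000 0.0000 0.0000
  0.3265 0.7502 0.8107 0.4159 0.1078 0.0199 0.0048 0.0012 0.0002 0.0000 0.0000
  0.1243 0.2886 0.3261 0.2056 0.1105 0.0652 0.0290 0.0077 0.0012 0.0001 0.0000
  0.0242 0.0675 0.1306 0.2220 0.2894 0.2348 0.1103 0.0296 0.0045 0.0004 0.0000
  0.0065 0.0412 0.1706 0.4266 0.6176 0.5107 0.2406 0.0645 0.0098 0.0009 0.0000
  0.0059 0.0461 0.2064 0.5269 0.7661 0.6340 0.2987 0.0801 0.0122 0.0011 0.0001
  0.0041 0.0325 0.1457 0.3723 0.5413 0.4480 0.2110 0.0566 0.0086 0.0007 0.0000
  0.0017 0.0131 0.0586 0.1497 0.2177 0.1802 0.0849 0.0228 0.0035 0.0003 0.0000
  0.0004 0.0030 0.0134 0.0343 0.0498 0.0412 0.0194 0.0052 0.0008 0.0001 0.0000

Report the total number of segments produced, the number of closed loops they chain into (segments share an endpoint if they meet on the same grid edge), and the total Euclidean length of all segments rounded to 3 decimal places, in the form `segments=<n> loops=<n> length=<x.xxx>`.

segments=12 loops=2 length=10.029

cell (1,0): code 0100 → (1.327,1.000)–(2.000,0.500)
cell (1,1): code 1100 → (1.204,2.000)–(1.327,1.000)
cell (1,2): code 1000 → (2.000,2.676)–(1.204,2.000)
cell (2,0): code 0110 → (2.000,0.500)–(3.000,0.801)
cell (2,2): code 1001 → (3.000,2.367)–(2.000,2.676)
cell (3,0): code 0010 → (3.000,0.801)–(3.182,1.000)
cell (3,1): code 0011 → (3.182,1.000)–(3.299,2.000)
cell (3,2): code 0001 → (3.299,2.000)–(3.000,2.367)
cell (6,3): code 0100 → (6.326,4.000)–(7.000,3.582)
cell (6,4): code 1000 → (7.000,4.758)–(6.326,4.000)
cell (7,3): code 0010 → (7.000,3.582)–(7.445,4.000)
cell (7,4): code 0001 → (7.445,4.000)–(7.000,4.758)
total: 12 segments, chained into 2 closed loop(s), length Σ = 10.028655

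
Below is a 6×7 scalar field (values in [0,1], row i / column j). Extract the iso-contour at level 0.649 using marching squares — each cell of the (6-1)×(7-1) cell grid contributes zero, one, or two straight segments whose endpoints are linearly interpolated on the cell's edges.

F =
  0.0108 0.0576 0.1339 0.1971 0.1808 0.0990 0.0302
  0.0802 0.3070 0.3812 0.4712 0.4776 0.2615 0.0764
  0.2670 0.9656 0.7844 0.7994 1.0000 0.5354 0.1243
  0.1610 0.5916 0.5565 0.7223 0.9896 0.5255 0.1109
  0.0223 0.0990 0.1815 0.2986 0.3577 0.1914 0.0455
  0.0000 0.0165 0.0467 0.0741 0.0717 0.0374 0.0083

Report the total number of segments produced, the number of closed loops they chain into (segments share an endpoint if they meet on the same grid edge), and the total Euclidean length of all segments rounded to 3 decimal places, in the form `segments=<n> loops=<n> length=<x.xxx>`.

cell (1,0): code 0100 → (1.519,1.000)–(2.000,0.547)
cell (1,1): code 1100 → (1.664,2.000)–(1.519,1.000)
cell (1,2): code 1100 → (1.542,3.000)–(1.664,2.000)
cell (1,3): code 1100 → (1.328,4.000)–(1.542,3.000)
cell (1,4): code 1000 → (2.000,4.755)–(1.328,4.000)
cell (2,0): code 0010 → (2.000,0.547)–(2.847,1.000)
cell (2,1): code 0011 → (2.847,1.000)–(2.594,2.000)
cell (2,2): code 0111 → (2.594,2.000)–(3.000,2.558)
cell (2,4): code 1001 → (3.000,4.734)–(2.000,4.755)
cell (3,2): code 0010 → (3.000,2.558)–(3.173,3.000)
cell (3,3): code 0011 → (3.173,3.000)–(3.539,4.000)
cell (3,4): code 0001 → (3.539,4.000)–(3.000,4.734)
total: 12 segments, chained into 1 closed loop(s), length Σ = 10.844087

segments=12 loops=1 length=10.844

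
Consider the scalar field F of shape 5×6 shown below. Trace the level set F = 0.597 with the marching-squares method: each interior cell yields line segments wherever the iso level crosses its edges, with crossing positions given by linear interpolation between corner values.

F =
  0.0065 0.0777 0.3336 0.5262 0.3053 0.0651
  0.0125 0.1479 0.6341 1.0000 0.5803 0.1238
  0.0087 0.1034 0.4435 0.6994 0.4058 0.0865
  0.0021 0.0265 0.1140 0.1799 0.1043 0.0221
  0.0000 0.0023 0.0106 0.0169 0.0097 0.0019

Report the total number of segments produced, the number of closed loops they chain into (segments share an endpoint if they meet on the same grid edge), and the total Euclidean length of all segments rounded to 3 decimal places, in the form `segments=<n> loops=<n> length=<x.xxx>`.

cell (0,1): code 0100 → (0.877,2.000)–(1.000,1.924)
cell (0,2): code 1100 → (0.149,3.000)–(0.877,2.000)
cell (0,3): code 1000 → (1.000,3.960)–(0.149,3.000)
cell (1,1): code 0010 → (1.000,1.924)–(1.195,2.000)
cell (1,2): code 0111 → (1.195,2.000)–(2.000,2.600)
cell (1,3): code 1001 → (2.000,3.349)–(1.000,3.960)
cell (2,2): code 0010 → (2.000,2.600)–(2.197,3.000)
cell (2,3): code 0001 → (2.197,3.000)–(2.000,3.349)
total: 8 segments, chained into 1 closed loop(s), length Σ = 5.896368

segments=8 loops=1 length=5.896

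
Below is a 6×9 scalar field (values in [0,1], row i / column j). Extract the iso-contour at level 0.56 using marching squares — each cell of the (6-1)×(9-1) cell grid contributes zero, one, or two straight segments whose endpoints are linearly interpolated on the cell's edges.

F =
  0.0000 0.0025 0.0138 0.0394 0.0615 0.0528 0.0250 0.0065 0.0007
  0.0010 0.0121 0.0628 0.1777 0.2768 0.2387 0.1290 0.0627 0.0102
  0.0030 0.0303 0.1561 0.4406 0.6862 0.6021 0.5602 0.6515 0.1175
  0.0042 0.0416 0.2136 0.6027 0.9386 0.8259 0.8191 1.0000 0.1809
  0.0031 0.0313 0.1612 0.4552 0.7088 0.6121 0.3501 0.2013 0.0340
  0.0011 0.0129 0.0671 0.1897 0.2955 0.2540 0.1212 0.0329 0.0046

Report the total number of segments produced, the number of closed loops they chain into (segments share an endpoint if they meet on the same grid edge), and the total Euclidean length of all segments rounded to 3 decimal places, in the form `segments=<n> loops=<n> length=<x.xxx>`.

segments=16 loops=1 length=11.876

cell (1,3): code 0100 → (1.692,4.000)–(2.000,3.486)
cell (1,4): code 1100 → (1.884,5.000)–(1.692,4.000)
cell (1,5): code 1100 → (2.000,6.000)–(1.884,5.000)
cell (1,6): code 1100 → (1.845,7.000)–(2.000,6.000)
cell (1,7): code 1000 → (2.000,7.171)–(1.845,7.000)
cell (2,2): code 0100 → (2.737,3.000)–(3.000,2.890)
cell (2,3): code 1110 → (2.000,3.486)–(2.737,3.000)
cell (2,7): code 1001 → (3.000,7.537)–(2.000,7.171)
cell (3,2): code 0010 → (3.000,2.890)–(3.289,3.000)
cell (3,3): code 0111 → (3.289,3.000)–(4.000,3.413)
cell (3,5): code 1011 → (4.000,5.199)–(3.552,6.000)
cell (3,6): code 0011 → (3.552,6.000)–(3.551,7.000)
cell (3,7): code 0001 → (3.551,7.000)–(3.000,7.537)
cell (4,3): code 0010 → (4.000,3.413)–(4.360,4.000)
cell (4,4): code 0011 → (4.360,4.000)–(4.145,5.000)
cell (4,5): code 0001 → (4.145,5.000)–(4.000,5.199)
total: 16 segments, chained into 1 closed loop(s), length Σ = 11.876389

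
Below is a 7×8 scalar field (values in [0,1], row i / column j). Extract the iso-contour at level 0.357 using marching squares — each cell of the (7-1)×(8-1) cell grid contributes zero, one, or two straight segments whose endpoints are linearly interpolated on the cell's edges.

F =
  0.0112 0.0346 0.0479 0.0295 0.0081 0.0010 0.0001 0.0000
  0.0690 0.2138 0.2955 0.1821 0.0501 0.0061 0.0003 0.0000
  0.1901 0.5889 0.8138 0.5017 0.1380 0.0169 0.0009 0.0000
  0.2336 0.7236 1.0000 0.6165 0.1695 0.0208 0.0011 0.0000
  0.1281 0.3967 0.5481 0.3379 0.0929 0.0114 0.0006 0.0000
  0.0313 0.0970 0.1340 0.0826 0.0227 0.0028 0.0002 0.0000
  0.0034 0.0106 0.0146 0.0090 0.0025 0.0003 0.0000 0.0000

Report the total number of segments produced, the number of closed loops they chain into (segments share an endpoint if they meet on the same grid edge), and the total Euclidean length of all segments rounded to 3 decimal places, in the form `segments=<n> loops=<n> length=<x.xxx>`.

segments=12 loops=1 length=10.252

cell (1,0): code 0100 → (1.382,1.000)–(2.000,0.419)
cell (1,1): code 1100 → (1.119,2.000)–(1.382,1.000)
cell (1,2): code 1100 → (1.547,3.000)–(1.119,2.000)
cell (1,3): code 1000 → (2.000,3.398)–(1.547,3.000)
cell (2,0): code 0110 → (2.000,0.419)–(3.000,0.252)
cell (2,3): code 1001 → (3.000,3.581)–(2.000,3.398)
cell (3,0): code 0110 → (3.000,0.252)–(4.000,0.852)
cell (3,2): code 1011 → (4.000,2.909)–(3.931,3.000)
cell (3,3): code 0001 → (3.931,3.000)–(3.000,3.581)
cell (4,0): code 0010 → (4.000,0.852)–(4.132,1.000)
cell (4,1): code 0011 → (4.132,1.000)–(4.461,2.000)
cell (4,2): code 0001 → (4.461,2.000)–(4.000,2.909)
total: 12 segments, chained into 1 closed loop(s), length Σ = 10.252326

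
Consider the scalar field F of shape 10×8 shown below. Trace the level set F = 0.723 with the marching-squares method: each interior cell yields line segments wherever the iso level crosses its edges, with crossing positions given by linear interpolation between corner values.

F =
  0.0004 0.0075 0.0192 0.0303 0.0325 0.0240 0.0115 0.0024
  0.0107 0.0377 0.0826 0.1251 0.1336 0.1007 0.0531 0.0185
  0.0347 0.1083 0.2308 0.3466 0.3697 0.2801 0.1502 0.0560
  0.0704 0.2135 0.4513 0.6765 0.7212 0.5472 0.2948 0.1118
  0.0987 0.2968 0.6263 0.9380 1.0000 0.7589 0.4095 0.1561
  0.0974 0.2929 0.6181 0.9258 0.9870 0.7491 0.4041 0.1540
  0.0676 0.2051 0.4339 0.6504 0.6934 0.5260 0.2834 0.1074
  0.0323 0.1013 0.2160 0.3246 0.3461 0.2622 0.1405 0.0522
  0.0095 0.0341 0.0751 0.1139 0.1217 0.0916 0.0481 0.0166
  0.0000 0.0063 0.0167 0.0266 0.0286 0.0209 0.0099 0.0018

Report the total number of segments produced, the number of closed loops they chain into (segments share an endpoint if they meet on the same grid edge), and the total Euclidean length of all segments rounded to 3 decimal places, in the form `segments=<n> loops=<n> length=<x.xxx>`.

cell (3,2): code 0100 → (3.178,3.000)–(4.000,2.310)
cell (3,3): code 1100 → (3.006,4.000)–(3.178,3.000)
cell (3,4): code 1100 → (3.830,5.000)–(3.006,4.000)
cell (3,5): code 1000 → (4.000,5.103)–(3.830,5.000)
cell (4,2): code 0110 → (4.000,2.310)–(5.000,2.341)
cell (4,5): code 1001 → (5.000,5.076)–(4.000,5.103)
cell (5,2): code 0010 → (5.000,2.341)–(5.736,3.000)
cell (5,3): code 0011 → (5.736,3.000)–(5.899,4.000)
cell (5,4): code 0011 → (5.899,4.000)–(5.117,5.000)
cell (5,5): code 0001 → (5.117,5.000)–(5.000,5.076)
total: 10 segments, chained into 1 closed loop(s), length Σ = 8.992940

segments=10 loops=1 length=8.993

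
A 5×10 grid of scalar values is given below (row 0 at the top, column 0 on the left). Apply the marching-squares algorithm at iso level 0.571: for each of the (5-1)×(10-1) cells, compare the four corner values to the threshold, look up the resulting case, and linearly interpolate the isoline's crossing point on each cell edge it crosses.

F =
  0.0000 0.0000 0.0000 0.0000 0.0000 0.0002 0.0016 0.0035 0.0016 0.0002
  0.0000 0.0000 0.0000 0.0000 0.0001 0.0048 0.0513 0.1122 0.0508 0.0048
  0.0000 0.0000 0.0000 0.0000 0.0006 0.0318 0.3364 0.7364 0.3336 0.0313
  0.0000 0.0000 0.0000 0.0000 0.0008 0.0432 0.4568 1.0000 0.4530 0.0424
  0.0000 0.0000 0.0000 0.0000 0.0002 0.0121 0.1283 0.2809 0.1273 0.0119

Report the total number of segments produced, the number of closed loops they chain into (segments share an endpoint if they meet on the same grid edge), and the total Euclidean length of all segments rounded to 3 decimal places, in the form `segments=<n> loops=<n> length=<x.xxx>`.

cell (1,6): code 0100 → (1.735,7.000)–(2.000,6.587)
cell (1,7): code 1000 → (2.000,7.411)–(1.735,7.000)
cell (2,6): code 0110 → (2.000,6.587)–(3.000,6.210)
cell (2,7): code 1001 → (3.000,7.784)–(2.000,7.411)
cell (3,6): code 0010 → (3.000,6.210)–(3.597,7.000)
cell (3,7): code 0001 → (3.597,7.000)–(3.000,7.784)
total: 6 segments, chained into 1 closed loop(s), length Σ = 5.090947

segments=6 loops=1 length=5.091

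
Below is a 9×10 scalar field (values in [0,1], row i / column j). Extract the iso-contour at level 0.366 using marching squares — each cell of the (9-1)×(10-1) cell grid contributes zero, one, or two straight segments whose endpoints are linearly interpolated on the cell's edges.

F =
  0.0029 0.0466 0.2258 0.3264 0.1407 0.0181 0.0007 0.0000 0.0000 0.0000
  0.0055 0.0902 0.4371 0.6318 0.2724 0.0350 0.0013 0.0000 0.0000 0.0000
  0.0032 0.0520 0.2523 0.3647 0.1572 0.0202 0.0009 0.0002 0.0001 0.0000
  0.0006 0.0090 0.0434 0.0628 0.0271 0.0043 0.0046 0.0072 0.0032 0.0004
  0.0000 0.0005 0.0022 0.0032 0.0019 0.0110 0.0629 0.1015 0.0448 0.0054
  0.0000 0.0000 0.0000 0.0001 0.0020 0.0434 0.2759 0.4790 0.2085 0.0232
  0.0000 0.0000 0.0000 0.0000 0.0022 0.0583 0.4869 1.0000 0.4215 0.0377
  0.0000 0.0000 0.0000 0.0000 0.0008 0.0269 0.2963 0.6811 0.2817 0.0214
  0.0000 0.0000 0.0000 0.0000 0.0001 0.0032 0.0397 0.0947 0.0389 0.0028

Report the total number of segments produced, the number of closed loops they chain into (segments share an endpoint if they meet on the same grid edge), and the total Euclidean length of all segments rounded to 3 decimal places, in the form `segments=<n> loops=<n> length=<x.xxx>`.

segments=18 loops=2 length=13.254

cell (0,1): code 0100 → (0.664,2.000)–(1.000,1.795)
cell (0,2): code 1100 → (0.130,3.000)–(0.664,2.000)
cell (0,3): code 1000 → (1.000,3.740)–(0.130,3.000)
cell (1,1): code 0010 → (1.000,1.795)–(1.385,2.000)
cell (1,2): code 0011 → (1.385,2.000)–(1.995,3.000)
cell (1,3): code 0001 → (1.995,3.000)–(1.000,3.740)
cell (4,6): code 0100 → (4.701,7.000)–(5.000,6.444)
cell (4,7): code 1000 → (5.000,7.418)–(4.701,7.000)
cell (5,5): code 0100 → (5.427,6.000)–(6.000,5.718)
cell (5,6): code 1110 → (5.000,6.444)–(5.427,6.000)
cell (5,7): code 1101 → (5.739,8.000)–(5.000,7.418)
cell (5,8): code 1000 → (6.000,8.145)–(5.739,8.000)
cell (6,5): code 0010 → (6.000,5.718)–(6.634,6.000)
cell (6,6): code 0111 → (6.634,6.000)–(7.000,6.181)
cell (6,7): code 1011 → (7.000,7.789)–(6.397,8.000)
cell (6,8): code 0001 → (6.397,8.000)–(6.000,8.145)
cell (7,6): code 0010 → (7.000,6.181)–(7.537,7.000)
cell (7,7): code 0001 → (7.537,7.000)–(7.000,7.789)
total: 18 segments, chained into 2 closed loop(s), length Σ = 13.253983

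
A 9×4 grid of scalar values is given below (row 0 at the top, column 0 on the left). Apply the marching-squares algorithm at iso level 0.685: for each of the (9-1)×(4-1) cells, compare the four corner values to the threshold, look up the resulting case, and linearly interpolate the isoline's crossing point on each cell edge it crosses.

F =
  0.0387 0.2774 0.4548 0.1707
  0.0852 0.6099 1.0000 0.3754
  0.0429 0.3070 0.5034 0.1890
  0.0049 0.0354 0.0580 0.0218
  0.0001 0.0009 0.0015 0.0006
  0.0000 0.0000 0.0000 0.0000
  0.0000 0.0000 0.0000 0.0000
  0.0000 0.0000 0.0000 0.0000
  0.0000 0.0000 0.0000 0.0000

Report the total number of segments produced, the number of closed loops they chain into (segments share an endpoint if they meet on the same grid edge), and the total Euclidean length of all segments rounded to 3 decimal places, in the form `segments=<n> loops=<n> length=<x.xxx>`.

cell (0,1): code 0100 → (0.422,2.000)–(1.000,1.193)
cell (0,2): code 1000 → (1.000,2.504)–(0.422,2.000)
cell (1,1): code 0010 → (1.000,1.193)–(1.634,2.000)
cell (1,2): code 0001 → (1.634,2.000)–(1.000,2.504)
total: 4 segments, chained into 1 closed loop(s), length Σ = 3.597015

segments=4 loops=1 length=3.597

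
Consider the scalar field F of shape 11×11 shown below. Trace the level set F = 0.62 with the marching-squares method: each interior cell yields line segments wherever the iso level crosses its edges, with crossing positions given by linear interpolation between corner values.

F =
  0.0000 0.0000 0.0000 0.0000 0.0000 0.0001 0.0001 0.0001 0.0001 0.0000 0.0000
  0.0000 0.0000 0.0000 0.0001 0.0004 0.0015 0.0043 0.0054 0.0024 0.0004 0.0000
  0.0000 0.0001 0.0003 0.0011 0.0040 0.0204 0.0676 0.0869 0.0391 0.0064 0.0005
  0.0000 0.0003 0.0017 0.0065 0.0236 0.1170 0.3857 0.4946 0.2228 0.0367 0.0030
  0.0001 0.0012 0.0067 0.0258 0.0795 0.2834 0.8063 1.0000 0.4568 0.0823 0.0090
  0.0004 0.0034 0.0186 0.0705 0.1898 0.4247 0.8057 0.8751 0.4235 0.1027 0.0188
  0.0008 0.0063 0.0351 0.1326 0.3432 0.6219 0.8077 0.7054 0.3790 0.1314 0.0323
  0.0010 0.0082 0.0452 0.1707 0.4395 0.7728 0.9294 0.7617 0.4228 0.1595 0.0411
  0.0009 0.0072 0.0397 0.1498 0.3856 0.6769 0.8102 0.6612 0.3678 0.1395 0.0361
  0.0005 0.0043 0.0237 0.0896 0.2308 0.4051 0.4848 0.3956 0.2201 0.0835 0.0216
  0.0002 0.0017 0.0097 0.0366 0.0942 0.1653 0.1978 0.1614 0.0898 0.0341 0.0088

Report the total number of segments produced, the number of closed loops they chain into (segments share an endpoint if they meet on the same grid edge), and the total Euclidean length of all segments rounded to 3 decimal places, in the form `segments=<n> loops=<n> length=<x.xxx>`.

segments=16 loops=1 length=13.665

cell (3,5): code 0100 → (3.557,6.000)–(4.000,5.644)
cell (3,6): code 1100 → (3.248,7.000)–(3.557,6.000)
cell (3,7): code 1000 → (4.000,7.700)–(3.248,7.000)
cell (4,5): code 0110 → (4.000,5.644)–(5.000,5.513)
cell (4,7): code 1001 → (5.000,7.565)–(4.000,7.700)
cell (5,4): code 0100 → (5.990,5.000)–(6.000,4.993)
cell (5,5): code 1110 → (5.000,5.513)–(5.990,5.000)
cell (5,7): code 1001 → (6.000,7.262)–(5.000,7.565)
cell (6,4): code 0110 → (6.000,4.993)–(7.000,4.542)
cell (6,7): code 1001 → (7.000,7.418)–(6.000,7.262)
cell (7,4): code 0110 → (7.000,4.542)–(8.000,4.805)
cell (7,7): code 1001 → (8.000,7.140)–(7.000,7.418)
cell (8,4): code 0010 → (8.000,4.805)–(8.209,5.000)
cell (8,5): code 0011 → (8.209,5.000)–(8.585,6.000)
cell (8,6): code 0011 → (8.585,6.000)–(8.155,7.000)
cell (8,7): code 0001 → (8.155,7.000)–(8.000,7.140)
total: 16 segments, chained into 1 closed loop(s), length Σ = 13.664795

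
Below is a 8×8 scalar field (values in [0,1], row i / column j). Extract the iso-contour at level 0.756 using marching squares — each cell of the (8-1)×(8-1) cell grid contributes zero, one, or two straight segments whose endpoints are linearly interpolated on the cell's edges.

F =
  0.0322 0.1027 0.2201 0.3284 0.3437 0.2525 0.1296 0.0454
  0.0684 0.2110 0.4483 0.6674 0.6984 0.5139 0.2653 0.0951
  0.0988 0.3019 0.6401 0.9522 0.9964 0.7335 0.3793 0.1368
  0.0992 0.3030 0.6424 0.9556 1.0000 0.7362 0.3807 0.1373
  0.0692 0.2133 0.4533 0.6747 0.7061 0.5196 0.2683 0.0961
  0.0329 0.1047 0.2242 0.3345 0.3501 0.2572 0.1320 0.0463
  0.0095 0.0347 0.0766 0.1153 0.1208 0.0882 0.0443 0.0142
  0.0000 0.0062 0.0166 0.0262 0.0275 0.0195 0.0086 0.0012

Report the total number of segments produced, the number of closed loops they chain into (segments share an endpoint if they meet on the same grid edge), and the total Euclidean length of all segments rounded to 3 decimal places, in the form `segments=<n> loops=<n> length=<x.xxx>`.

segments=8 loops=1 length=8.364

cell (1,2): code 0100 → (1.311,3.000)–(2.000,2.371)
cell (1,3): code 1100 → (1.193,4.000)–(1.311,3.000)
cell (1,4): code 1000 → (2.000,4.914)–(1.193,4.000)
cell (2,2): code 0110 → (2.000,2.371)–(3.000,2.363)
cell (2,4): code 1001 → (3.000,4.925)–(2.000,4.914)
cell (3,2): code 0010 → (3.000,2.363)–(3.711,3.000)
cell (3,3): code 0011 → (3.711,3.000)–(3.830,4.000)
cell (3,4): code 0001 → (3.830,4.000)–(3.000,4.925)
total: 8 segments, chained into 1 closed loop(s), length Σ = 8.363546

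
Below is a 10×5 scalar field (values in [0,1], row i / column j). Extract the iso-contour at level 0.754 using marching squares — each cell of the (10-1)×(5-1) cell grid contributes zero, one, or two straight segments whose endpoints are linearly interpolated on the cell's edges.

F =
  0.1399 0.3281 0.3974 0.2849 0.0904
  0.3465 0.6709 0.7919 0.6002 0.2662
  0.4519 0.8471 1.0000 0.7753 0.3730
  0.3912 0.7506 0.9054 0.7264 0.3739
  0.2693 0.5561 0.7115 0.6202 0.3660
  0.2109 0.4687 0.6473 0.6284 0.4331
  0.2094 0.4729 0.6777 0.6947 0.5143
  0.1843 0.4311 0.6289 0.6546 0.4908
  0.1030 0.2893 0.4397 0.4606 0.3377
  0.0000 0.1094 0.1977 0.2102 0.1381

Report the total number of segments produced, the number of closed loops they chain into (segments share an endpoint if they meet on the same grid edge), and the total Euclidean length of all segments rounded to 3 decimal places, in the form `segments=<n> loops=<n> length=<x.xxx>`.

cell (0,1): code 0100 → (0.904,2.000)–(1.000,1.687)
cell (0,2): code 1000 → (1.000,2.198)–(0.904,2.000)
cell (1,0): code 0100 → (1.472,1.000)–(2.000,0.764)
cell (1,1): code 1110 → (1.000,1.687)–(1.472,1.000)
cell (1,2): code 1101 → (1.878,3.000)–(1.000,2.198)
cell (1,3): code 1000 → (2.000,3.053)–(1.878,3.000)
cell (2,0): code 0010 → (2.000,0.764)–(2.965,1.000)
cell (2,1): code 0111 → (2.965,1.000)–(3.000,1.022)
cell (2,2): code 1011 → (3.000,2.846)–(2.436,3.000)
cell (2,3): code 0001 → (2.436,3.000)–(2.000,3.053)
cell (3,1): code 0010 → (3.000,1.022)–(3.781,2.000)
cell (3,2): code 0001 → (3.781,2.000)–(3.000,2.846)
total: 12 segments, chained into 1 closed loop(s), length Σ = 7.742479

segments=12 loops=1 length=7.742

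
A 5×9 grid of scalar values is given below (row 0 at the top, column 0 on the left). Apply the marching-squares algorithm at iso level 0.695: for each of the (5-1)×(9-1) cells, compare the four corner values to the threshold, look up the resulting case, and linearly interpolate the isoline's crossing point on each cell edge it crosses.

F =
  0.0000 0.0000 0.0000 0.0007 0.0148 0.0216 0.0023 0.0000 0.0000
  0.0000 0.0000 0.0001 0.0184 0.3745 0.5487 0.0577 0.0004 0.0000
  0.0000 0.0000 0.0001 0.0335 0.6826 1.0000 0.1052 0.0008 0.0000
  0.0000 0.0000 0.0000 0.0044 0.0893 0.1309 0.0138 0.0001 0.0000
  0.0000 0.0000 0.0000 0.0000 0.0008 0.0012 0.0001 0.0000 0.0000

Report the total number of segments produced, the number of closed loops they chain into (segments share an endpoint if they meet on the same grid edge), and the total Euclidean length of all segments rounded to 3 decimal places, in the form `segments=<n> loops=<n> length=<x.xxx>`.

segments=4 loops=1 length=3.444

cell (1,4): code 0100 → (1.324,5.000)–(2.000,4.039)
cell (1,5): code 1000 → (2.000,5.341)–(1.324,5.000)
cell (2,4): code 0010 → (2.000,4.039)–(2.351,5.000)
cell (2,5): code 0001 → (2.351,5.000)–(2.000,5.341)
total: 4 segments, chained into 1 closed loop(s), length Σ = 3.443943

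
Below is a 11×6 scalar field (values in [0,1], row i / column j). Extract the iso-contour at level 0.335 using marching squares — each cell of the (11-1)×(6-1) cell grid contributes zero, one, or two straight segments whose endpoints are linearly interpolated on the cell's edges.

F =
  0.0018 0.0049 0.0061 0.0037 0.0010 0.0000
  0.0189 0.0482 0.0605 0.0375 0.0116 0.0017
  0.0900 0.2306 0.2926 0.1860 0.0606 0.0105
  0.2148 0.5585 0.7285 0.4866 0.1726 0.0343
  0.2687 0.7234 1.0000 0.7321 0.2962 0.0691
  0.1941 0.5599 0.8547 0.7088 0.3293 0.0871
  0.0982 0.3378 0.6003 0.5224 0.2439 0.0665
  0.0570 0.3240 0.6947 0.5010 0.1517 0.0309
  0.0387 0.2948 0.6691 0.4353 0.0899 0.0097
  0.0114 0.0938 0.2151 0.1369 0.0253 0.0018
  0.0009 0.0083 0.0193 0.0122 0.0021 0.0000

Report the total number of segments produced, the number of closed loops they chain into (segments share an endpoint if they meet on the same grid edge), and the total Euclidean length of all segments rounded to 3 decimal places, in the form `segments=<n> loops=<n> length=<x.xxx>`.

cell (2,0): code 0100 → (2.318,1.000)–(3.000,0.350)
cell (2,1): code 1100 → (2.097,2.000)–(2.318,1.000)
cell (2,2): code 1100 → (2.496,3.000)–(2.097,2.000)
cell (2,3): code 1000 → (3.000,3.483)–(2.496,3.000)
cell (3,0): code 0110 → (3.000,0.350)–(4.000,0.146)
cell (3,3): code 1001 → (4.000,3.911)–(3.000,3.483)
cell (4,0): code 0110 → (4.000,0.146)–(5.000,0.385)
cell (4,3): code 1001 → (5.000,3.985)–(4.000,3.911)
cell (5,0): code 0110 → (5.000,0.385)–(6.000,0.988)
cell (5,3): code 1001 → (6.000,3.673)–(5.000,3.985)
cell (6,0): code 0010 → (6.000,0.988)–(6.203,1.000)
cell (6,1): code 0111 → (6.203,1.000)–(7.000,1.030)
cell (6,3): code 1001 → (7.000,3.475)–(6.000,3.673)
cell (7,1): code 0110 → (7.000,1.030)–(8.000,1.107)
cell (7,3): code 1001 → (8.000,3.290)–(7.000,3.475)
cell (8,1): code 0010 → (8.000,1.107)–(8.736,2.000)
cell (8,2): code 0011 → (8.736,2.000)–(8.336,3.000)
cell (8,3): code 0001 → (8.336,3.000)–(8.000,3.290)
total: 18 segments, chained into 1 closed loop(s), length Σ = 16.813742

segments=18 loops=1 length=16.814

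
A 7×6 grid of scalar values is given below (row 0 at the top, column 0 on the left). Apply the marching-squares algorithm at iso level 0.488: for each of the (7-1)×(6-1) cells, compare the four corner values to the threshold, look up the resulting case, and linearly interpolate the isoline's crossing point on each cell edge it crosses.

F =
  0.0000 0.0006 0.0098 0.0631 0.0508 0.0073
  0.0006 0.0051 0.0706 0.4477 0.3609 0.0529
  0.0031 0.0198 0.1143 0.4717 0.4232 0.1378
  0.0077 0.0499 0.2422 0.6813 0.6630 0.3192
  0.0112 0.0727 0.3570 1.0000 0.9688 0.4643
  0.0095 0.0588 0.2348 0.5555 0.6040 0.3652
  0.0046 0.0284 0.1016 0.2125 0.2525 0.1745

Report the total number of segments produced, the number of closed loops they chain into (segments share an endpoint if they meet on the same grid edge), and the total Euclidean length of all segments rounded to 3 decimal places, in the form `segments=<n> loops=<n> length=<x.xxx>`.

cell (2,2): code 0100 → (2.078,3.000)–(3.000,2.560)
cell (2,3): code 1100 → (2.270,4.000)–(2.078,3.000)
cell (2,4): code 1000 → (3.000,4.509)–(2.270,4.000)
cell (3,2): code 0110 → (3.000,2.560)–(4.000,2.204)
cell (3,4): code 1001 → (4.000,4.953)–(3.000,4.509)
cell (4,2): code 0110 → (4.000,2.204)–(5.000,2.790)
cell (4,4): code 1001 → (5.000,4.486)–(4.000,4.953)
cell (5,2): code 0010 → (5.000,2.790)–(5.197,3.000)
cell (5,3): code 0011 → (5.197,3.000)–(5.330,4.000)
cell (5,4): code 0001 → (5.330,4.000)–(5.000,4.486)
total: 10 segments, chained into 1 closed loop(s), length Σ = 9.232622

segments=10 loops=1 length=9.233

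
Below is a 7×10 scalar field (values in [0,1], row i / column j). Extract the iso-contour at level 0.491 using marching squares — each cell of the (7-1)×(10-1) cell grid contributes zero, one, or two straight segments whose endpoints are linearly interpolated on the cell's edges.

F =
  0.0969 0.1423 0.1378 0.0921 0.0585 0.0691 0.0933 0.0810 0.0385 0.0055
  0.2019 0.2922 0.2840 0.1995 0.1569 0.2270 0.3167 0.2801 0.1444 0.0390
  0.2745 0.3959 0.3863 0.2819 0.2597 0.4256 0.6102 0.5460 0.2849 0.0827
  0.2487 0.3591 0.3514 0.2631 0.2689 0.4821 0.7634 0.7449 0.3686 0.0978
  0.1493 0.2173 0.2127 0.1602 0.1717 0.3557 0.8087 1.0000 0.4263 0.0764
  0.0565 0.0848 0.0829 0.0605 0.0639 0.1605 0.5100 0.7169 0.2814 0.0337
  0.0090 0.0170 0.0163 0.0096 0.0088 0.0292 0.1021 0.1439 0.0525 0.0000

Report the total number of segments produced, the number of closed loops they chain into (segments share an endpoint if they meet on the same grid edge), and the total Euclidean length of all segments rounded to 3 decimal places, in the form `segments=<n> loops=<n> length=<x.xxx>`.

segments=12 loops=1 length=10.327

cell (1,5): code 0100 → (1.594,6.000)–(2.000,5.354)
cell (1,6): code 1100 → (1.793,7.000)–(1.594,6.000)
cell (1,7): code 1000 → (2.000,7.211)–(1.793,7.000)
cell (2,5): code 0110 → (2.000,5.354)–(3.000,5.032)
cell (2,7): code 1001 → (3.000,7.675)–(2.000,7.211)
cell (3,5): code 0110 → (3.000,5.032)–(4.000,5.299)
cell (3,7): code 1001 → (4.000,7.887)–(3.000,7.675)
cell (4,5): code 0110 → (4.000,5.299)–(5.000,5.946)
cell (4,7): code 1001 → (5.000,7.519)–(4.000,7.887)
cell (5,5): code 0010 → (5.000,5.946)–(5.047,6.000)
cell (5,6): code 0011 → (5.047,6.000)–(5.394,7.000)
cell (5,7): code 0001 → (5.394,7.000)–(5.000,7.519)
total: 12 segments, chained into 1 closed loop(s), length Σ = 10.326879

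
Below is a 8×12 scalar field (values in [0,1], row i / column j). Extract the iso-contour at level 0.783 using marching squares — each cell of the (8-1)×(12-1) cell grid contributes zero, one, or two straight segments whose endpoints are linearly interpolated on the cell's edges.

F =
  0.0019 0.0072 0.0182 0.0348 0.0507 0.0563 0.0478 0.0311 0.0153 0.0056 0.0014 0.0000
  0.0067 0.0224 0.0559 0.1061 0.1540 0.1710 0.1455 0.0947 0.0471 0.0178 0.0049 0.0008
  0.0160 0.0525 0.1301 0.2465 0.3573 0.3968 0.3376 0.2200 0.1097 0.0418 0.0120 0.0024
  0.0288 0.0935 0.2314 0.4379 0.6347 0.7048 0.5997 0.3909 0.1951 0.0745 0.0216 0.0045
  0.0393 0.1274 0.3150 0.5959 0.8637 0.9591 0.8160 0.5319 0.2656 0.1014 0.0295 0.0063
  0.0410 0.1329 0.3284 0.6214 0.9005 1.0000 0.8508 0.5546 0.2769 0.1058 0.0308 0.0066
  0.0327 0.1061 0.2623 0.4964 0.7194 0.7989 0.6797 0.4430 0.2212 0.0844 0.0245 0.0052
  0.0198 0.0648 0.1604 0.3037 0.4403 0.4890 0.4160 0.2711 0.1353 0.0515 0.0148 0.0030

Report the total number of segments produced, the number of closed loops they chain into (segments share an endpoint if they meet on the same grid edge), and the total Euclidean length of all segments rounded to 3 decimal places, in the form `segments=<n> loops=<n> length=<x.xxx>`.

cell (3,3): code 0100 → (3.648,4.000)–(4.000,3.699)
cell (3,4): code 1100 → (3.308,5.000)–(3.648,4.000)
cell (3,5): code 1100 → (3.847,6.000)–(3.308,5.000)
cell (3,6): code 1000 → (4.000,6.116)–(3.847,6.000)
cell (4,3): code 0110 → (4.000,3.699)–(5.000,3.579)
cell (4,6): code 1001 → (5.000,6.229)–(4.000,6.116)
cell (5,3): code 0010 → (5.000,3.579)–(5.649,4.000)
cell (5,4): code 0111 → (5.649,4.000)–(6.000,4.800)
cell (5,5): code 1011 → (6.000,5.133)–(5.396,6.000)
cell (5,6): code 0001 → (5.396,6.000)–(5.000,6.229)
cell (6,4): code 0010 → (6.000,4.800)–(6.051,5.000)
cell (6,5): code 0001 → (6.051,5.000)–(6.000,5.133)
total: 12 segments, chained into 1 closed loop(s), length Σ = 8.371906

segments=12 loops=1 length=8.372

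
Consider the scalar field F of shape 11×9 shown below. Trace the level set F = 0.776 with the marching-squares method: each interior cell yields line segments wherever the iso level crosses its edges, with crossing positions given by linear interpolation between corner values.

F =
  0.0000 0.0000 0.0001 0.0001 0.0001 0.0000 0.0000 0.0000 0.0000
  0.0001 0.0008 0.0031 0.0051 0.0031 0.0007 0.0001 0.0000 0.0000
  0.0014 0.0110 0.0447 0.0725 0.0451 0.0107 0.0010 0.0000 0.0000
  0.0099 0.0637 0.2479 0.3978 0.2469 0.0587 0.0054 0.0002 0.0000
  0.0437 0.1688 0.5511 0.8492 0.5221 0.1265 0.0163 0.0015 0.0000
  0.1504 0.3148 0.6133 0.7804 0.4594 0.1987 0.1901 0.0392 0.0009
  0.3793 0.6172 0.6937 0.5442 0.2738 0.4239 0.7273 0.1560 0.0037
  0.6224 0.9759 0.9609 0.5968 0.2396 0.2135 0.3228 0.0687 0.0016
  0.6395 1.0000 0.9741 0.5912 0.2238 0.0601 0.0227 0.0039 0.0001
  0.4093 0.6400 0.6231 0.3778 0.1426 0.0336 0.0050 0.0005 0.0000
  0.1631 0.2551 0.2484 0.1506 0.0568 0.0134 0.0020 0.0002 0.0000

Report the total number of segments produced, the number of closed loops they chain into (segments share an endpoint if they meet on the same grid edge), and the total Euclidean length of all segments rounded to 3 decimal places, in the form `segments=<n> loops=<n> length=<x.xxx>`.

segments=14 loops=2 length=9.981

cell (3,2): code 0100 → (3.838,3.000)–(4.000,2.754)
cell (3,3): code 1000 → (4.000,3.224)–(3.838,3.000)
cell (4,2): code 0110 → (4.000,2.754)–(5.000,2.974)
cell (4,3): code 1001 → (5.000,3.014)–(4.000,3.224)
cell (5,2): code 0010 → (5.000,2.974)–(5.019,3.000)
cell (5,3): code 0001 → (5.019,3.000)–(5.000,3.014)
cell (6,0): code 0100 → (6.443,1.000)–(7.000,0.435)
cell (6,1): code 1100 → (6.308,2.000)–(6.443,1.000)
cell (6,2): code 1000 → (7.000,2.508)–(6.308,2.000)
cell (7,0): code 0110 → (7.000,0.435)–(8.000,0.379)
cell (7,2): code 1001 → (8.000,2.517)–(7.000,2.508)
cell (8,0): code 0010 → (8.000,0.379)–(8.622,1.000)
cell (8,1): code 0011 → (8.622,1.000)–(8.564,2.000)
cell (8,2): code 0001 → (8.564,2.000)–(8.000,2.517)
total: 14 segments, chained into 2 closed loop(s), length Σ = 9.981161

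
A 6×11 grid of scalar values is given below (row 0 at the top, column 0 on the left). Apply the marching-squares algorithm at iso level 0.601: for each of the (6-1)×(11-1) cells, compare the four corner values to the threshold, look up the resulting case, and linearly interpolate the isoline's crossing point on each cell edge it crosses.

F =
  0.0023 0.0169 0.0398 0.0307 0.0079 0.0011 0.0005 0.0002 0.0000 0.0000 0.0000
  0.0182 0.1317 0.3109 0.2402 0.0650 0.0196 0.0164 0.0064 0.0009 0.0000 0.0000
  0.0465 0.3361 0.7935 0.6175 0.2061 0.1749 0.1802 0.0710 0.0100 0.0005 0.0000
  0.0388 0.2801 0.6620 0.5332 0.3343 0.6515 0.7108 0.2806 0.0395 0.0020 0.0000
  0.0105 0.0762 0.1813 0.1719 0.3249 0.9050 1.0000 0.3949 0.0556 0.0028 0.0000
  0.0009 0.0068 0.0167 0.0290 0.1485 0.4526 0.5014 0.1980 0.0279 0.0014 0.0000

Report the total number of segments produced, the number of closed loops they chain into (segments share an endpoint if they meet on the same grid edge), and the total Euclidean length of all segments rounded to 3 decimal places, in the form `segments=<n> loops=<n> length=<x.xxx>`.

cell (1,1): code 0100 → (1.601,2.000)–(2.000,1.579)
cell (1,2): code 1100 → (1.956,3.000)–(1.601,2.000)
cell (1,3): code 1000 → (2.000,3.040)–(1.956,3.000)
cell (2,1): code 0110 → (2.000,1.579)–(3.000,1.840)
cell (2,2): code 1011 → (3.000,2.474)–(2.196,3.000)
cell (2,3): code 0001 → (2.196,3.000)–(2.000,3.040)
cell (2,4): code 0100 → (2.894,5.000)–(3.000,4.841)
cell (2,5): code 1100 → (2.793,6.000)–(2.894,5.000)
cell (2,6): code 1000 → (3.000,6.255)–(2.793,6.000)
cell (3,1): code 0010 → (3.000,1.840)–(3.127,2.000)
cell (3,2): code 0001 → (3.127,2.000)–(3.000,2.474)
cell (3,4): code 0110 → (3.000,4.841)–(4.000,4.476)
cell (3,6): code 1001 → (4.000,6.659)–(3.000,6.255)
cell (4,4): code 0010 → (4.000,4.476)–(4.672,5.000)
cell (4,5): code 0011 → (4.672,5.000)–(4.800,6.000)
cell (4,6): code 0001 → (4.800,6.000)–(4.000,6.659)
total: 16 segments, chained into 2 closed loop(s), length Σ = 11.154473

segments=16 loops=2 length=11.154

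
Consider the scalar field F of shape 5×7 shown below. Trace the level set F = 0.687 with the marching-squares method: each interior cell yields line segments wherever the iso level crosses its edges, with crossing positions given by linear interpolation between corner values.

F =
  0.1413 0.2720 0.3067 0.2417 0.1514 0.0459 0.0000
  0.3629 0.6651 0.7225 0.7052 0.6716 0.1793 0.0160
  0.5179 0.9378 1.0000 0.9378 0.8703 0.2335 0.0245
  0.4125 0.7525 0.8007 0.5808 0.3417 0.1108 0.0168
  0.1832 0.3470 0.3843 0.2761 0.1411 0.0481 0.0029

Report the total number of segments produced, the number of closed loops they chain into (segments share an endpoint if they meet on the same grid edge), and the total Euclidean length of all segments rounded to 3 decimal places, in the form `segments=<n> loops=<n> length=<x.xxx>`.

segments=14 loops=1 length=10.087

cell (0,1): code 0100 → (0.915,2.000)–(1.000,1.382)
cell (0,2): code 1100 → (0.961,3.000)–(0.915,2.000)
cell (0,3): code 1000 → (1.000,3.542)–(0.961,3.000)
cell (1,0): code 0100 → (1.080,1.000)–(2.000,0.403)
cell (1,1): code 1110 → (1.000,1.382)–(1.080,1.000)
cell (1,3): code 1101 → (1.078,4.000)–(1.000,3.542)
cell (1,4): code 1000 → (2.000,4.288)–(1.078,4.000)
cell (2,0): code 0110 → (2.000,0.403)–(3.000,0.807)
cell (2,2): code 1011 → (3.000,2.517)–(2.703,3.000)
cell (2,3): code 0011 → (2.703,3.000)–(2.347,4.000)
cell (2,4): code 0001 → (2.347,4.000)–(2.000,4.288)
cell (3,0): code 0010 → (3.000,0.807)–(3.162,1.000)
cell (3,1): code 0011 → (3.162,1.000)–(3.273,2.000)
cell (3,2): code 0001 → (3.273,2.000)–(3.000,2.517)
total: 14 segments, chained into 1 closed loop(s), length Σ = 10.086572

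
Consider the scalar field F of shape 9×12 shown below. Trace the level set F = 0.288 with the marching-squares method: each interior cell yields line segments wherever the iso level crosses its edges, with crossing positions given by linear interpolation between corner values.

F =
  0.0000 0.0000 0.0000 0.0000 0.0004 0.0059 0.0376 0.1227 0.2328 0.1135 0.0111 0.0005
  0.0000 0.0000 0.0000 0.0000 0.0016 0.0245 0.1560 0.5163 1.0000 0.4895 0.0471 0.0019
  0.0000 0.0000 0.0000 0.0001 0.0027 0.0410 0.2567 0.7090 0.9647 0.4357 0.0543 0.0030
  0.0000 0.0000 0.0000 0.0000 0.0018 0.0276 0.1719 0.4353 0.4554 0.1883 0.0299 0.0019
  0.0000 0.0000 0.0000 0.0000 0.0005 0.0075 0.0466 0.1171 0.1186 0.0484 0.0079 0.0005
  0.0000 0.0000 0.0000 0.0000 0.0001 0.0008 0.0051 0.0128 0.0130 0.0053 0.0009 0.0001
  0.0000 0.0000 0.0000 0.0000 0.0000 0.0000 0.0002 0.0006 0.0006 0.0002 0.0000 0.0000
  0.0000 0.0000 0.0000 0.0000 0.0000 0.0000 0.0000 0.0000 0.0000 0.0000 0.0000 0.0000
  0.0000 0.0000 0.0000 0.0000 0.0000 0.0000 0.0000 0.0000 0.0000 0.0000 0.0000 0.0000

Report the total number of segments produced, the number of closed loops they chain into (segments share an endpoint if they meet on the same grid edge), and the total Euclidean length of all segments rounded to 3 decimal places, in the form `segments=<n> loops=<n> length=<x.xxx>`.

segments=12 loops=1 length=10.595

cell (0,6): code 0100 → (0.420,7.000)–(1.000,6.366)
cell (0,7): code 1100 → (0.072,8.000)–(0.420,7.000)
cell (0,8): code 1100 → (0.464,9.000)–(0.072,8.000)
cell (0,9): code 1000 → (1.000,9.455)–(0.464,9.000)
cell (1,6): code 0110 → (1.000,6.366)–(2.000,6.069)
cell (1,9): code 1001 → (2.000,9.387)–(1.000,9.455)
cell (2,6): code 0110 → (2.000,6.069)–(3.000,6.441)
cell (2,8): code 1011 → (3.000,8.627)–(2.597,9.000)
cell (2,9): code 0001 → (2.597,9.000)–(2.000,9.387)
cell (3,6): code 0010 → (3.000,6.441)–(3.463,7.000)
cell (3,7): code 0011 → (3.463,7.000)–(3.497,8.000)
cell (3,8): code 0001 → (3.497,8.000)–(3.000,8.627)
total: 12 segments, chained into 1 closed loop(s), length Σ = 10.595006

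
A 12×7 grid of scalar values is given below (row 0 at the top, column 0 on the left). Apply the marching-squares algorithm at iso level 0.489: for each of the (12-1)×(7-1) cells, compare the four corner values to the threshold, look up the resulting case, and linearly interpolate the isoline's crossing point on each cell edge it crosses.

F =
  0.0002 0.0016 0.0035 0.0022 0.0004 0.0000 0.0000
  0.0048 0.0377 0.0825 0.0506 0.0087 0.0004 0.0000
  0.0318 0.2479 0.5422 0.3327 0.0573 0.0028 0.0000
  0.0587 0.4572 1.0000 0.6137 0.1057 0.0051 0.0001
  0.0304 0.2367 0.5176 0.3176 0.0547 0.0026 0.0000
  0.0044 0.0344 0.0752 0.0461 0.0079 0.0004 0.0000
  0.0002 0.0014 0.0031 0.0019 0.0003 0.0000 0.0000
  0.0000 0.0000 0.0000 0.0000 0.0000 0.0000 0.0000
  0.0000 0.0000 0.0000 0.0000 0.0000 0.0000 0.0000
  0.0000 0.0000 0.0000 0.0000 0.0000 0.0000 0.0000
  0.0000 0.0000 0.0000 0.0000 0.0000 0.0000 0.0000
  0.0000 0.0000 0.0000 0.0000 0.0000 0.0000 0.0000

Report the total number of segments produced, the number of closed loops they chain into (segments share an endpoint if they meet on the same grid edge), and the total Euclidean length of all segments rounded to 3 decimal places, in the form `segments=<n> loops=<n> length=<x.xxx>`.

segments=10 loops=1 length=6.293

cell (1,1): code 0100 → (1.884,2.000)–(2.000,1.819)
cell (1,2): code 1000 → (2.000,2.254)–(1.884,2.000)
cell (2,1): code 0110 → (2.000,1.819)–(3.000,1.059)
cell (2,2): code 1101 → (2.556,3.000)–(2.000,2.254)
cell (2,3): code 1000 → (3.000,3.245)–(2.556,3.000)
cell (3,1): code 0110 → (3.000,1.059)–(4.000,1.898)
cell (3,2): code 1011 → (4.000,2.143)–(3.421,3.000)
cell (3,3): code 0001 → (3.421,3.000)–(3.000,3.245)
cell (4,1): code 0010 → (4.000,1.898)–(4.065,2.000)
cell (4,2): code 0001 → (4.065,2.000)–(4.000,2.143)
total: 10 segments, chained into 1 closed loop(s), length Σ = 6.292758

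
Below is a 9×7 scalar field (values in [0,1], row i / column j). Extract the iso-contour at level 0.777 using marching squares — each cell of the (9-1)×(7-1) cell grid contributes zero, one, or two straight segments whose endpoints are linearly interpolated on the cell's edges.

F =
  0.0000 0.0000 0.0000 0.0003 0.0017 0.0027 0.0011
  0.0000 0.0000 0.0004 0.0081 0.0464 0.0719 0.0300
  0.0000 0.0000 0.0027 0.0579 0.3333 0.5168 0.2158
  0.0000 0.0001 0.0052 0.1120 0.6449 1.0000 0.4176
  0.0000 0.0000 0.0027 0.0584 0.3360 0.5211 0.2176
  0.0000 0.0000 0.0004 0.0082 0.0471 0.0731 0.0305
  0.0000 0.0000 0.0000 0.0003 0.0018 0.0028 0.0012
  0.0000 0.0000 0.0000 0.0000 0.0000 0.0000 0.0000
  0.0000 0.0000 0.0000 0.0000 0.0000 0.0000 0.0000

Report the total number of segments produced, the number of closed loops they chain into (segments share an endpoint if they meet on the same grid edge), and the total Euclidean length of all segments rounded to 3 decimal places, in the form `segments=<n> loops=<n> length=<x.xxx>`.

cell (2,4): code 0100 → (2.538,5.000)–(3.000,4.372)
cell (2,5): code 1000 → (3.000,5.383)–(2.538,5.000)
cell (3,4): code 0010 → (3.000,4.372)–(3.466,5.000)
cell (3,5): code 0001 → (3.466,5.000)–(3.000,5.383)
total: 4 segments, chained into 1 closed loop(s), length Σ = 2.763658

segments=4 loops=1 length=2.764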